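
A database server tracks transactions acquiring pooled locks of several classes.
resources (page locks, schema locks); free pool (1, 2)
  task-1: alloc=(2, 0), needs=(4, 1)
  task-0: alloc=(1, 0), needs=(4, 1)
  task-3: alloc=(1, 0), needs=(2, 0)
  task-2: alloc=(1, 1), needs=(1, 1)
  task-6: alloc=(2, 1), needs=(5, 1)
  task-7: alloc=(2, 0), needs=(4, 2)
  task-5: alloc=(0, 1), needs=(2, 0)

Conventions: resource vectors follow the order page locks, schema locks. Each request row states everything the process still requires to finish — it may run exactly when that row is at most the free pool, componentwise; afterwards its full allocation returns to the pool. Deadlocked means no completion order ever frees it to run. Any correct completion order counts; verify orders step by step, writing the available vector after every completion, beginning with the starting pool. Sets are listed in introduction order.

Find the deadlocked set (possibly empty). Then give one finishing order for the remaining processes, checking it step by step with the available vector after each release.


The deadlocked set is task-1, task-0, task-6 and task-7.
Key observation: after task-2, task-5, task-3 complete, (3, 4) is the best the pool ever gets, yet each leftover process wants more page locks.
One completion order for the rest: task-2, task-5, task-3. Walking it through:
  pool = (1, 2)
  task-2 needs (1, 1) <= (1, 2) -> finishes; pool += (1, 1) = (2, 3)
  task-5 needs (2, 0) <= (2, 3) -> finishes; pool += (0, 1) = (2, 4)
  task-3 needs (2, 0) <= (2, 4) -> finishes; pool += (1, 0) = (3, 4)
The blocked processes can never fit:
  task-1 still needs (4, 1) but only (3, 4) is free — short on page locks
  task-0 still needs (4, 1) but only (3, 4) is free — short on page locks
  task-6 still needs (5, 1) but only (3, 4) is free — short on page locks
  task-7 still needs (4, 2) but only (3, 4) is free — short on page locks


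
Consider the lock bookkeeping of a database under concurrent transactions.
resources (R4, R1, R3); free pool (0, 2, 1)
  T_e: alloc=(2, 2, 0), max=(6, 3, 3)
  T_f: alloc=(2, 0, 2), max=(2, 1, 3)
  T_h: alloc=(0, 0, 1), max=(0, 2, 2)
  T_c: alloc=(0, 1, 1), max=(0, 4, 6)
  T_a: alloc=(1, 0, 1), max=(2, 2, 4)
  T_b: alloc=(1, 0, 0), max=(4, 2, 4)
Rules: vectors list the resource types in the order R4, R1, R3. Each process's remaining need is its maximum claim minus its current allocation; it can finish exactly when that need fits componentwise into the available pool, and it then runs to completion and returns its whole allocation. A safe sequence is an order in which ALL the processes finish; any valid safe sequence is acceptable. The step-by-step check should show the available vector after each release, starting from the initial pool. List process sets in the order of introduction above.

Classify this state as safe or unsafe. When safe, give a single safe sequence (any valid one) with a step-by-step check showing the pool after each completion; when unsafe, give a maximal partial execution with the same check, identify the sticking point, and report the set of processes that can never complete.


SAFE. One safe sequence: T_h, T_f, T_a, T_b, T_e, T_c.
Key observation: T_h is the earliest step where a requested resource binds exactly: need (0, 2, 1), pool (0, 2, 1) at its turn.
Verifying each step:
  pool = (0, 2, 1)
  T_h needs (0, 2, 1) <= (0, 2, 1) -> finishes; pool += (0, 0, 1) = (0, 2, 2)
  T_f needs (0, 1, 1) <= (0, 2, 2) -> finishes; pool += (2, 0, 2) = (2, 2, 4)
  T_a needs (1, 2, 3) <= (2, 2, 4) -> finishes; pool += (1, 0, 1) = (3, 2, 5)
  T_b needs (3, 2, 4) <= (3, 2, 5) -> finishes; pool += (1, 0, 0) = (4, 2, 5)
  T_e needs (4, 1, 3) <= (4, 2, 5) -> finishes; pool += (2, 2, 0) = (6, 4, 5)
  T_c needs (0, 3, 5) <= (6, 4, 5) -> finishes; pool += (0, 1, 1) = (6, 5, 6)


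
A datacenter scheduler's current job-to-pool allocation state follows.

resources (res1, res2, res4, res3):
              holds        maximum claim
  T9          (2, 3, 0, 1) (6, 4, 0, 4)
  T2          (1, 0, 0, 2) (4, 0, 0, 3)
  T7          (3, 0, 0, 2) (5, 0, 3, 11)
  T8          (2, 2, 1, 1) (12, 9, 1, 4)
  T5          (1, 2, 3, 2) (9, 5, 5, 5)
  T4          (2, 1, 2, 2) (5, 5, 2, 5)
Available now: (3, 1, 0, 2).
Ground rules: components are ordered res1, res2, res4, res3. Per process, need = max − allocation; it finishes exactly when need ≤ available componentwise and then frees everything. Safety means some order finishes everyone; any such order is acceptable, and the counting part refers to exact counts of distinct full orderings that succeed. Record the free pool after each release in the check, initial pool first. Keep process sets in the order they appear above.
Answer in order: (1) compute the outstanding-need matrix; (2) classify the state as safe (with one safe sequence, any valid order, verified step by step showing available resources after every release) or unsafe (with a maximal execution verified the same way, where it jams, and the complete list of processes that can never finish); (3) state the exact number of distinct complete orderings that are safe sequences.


(1) Remaining need (order res1, res2, res4, res3):
  T9: (4, 1, 0, 3)
  T2: (3, 0, 0, 1)
  T7: (2, 0, 3, 9)
  T8: (10, 7, 0, 3)
  T5: (8, 3, 2, 3)
  T4: (3, 4, 0, 3)
(2) SAFE, for example via the order T2, T9, T4, T5, T7, T8.
Key observation: T2 marks the first exact bind of the order: its need (3, 0, 0, 1) fits the free (3, 1, 0, 2) with zero slack on a requested resource.
Verifying each step:
  pool = (3, 1, 0, 2)
  run T2 (needs (3, 0, 0, 1), free (3, 1, 0, 2)); after release of (1, 0, 0, 2) the pool is (4, 1, 0, 4)
  run T9 (needs (4, 1, 0, 3), free (4, 1, 0, 4)); after release of (2, 3, 0, 1) the pool is (6, 4, 0, 5)
  run T4 (needs (3, 4, 0, 3), free (6, 4, 0, 5)); after release of (2, 1, 2, 2) the pool is (8, 5, 2, 7)
  run T5 (needs (8, 3, 2, 3), free (8, 5, 2, 7)); after release of (1, 2, 3, 2) the pool is (9, 7, 5, 9)
  run T7 (needs (2, 0, 3, 9), free (9, 7, 5, 9)); after release of (3, 0, 0, 2) the pool is (12, 7, 5, 11)
  run T8 (needs (10, 7, 0, 3), free (12, 7, 5, 11)); after release of (2, 2, 1, 1) the pool is (14, 9, 6, 12)
(3) Exactly 1 of the possible complete orderings is a safe sequence.


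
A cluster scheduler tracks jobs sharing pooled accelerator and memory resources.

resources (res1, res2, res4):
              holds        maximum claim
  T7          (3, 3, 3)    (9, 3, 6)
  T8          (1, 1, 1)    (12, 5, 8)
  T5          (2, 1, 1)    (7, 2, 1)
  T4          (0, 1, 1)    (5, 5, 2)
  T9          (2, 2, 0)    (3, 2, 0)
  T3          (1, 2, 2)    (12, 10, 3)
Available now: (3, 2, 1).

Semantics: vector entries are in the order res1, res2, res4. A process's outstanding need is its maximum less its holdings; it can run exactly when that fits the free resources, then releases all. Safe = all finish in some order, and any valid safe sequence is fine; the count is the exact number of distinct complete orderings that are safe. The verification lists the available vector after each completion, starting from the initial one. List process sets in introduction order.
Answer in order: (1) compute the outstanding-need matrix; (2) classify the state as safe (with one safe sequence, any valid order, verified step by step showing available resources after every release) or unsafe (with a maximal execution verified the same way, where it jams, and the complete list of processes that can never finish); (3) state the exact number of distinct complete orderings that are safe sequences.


(1) Outstanding need per process (order res1, res2, res4):
  T7: (6, 0, 3)
  T8: (11, 4, 7)
  T5: (5, 1, 0)
  T4: (5, 4, 1)
  T9: (1, 0, 0)
  T3: (11, 8, 1)
(2) UNSAFE.
Key observation: the pool after T9, T4, T5, T7 is (10, 9, 6); every surviving request exceeds it in res1, so progress ends there.
The run T9, T4, T5, T7 cannot be extended any further. Check, step by step:
  pool = (3, 2, 1)
  T9: need (1, 0, 0) fits (3, 2, 1); releases (2, 2, 0), pool now (5, 4, 1)
  T4: need (5, 4, 1) fits (5, 4, 1); releases (0, 1, 1), pool now (5, 5, 2)
  T5: need (5, 1, 0) fits (5, 5, 2); releases (2, 1, 1), pool now (7, 6, 3)
  T7: need (6, 0, 3) fits (7, 6, 3); releases (3, 3, 3), pool now (10, 9, 6)
  blocked: T8 wants (11, 4, 7), pool (10, 9, 6) — not enough res1 and res4
  blocked: T3 wants (11, 8, 1), pool (10, 9, 6) — not enough res1
Permanently blocked: T8 and T3.
(3) The exact count: 0 of the possible complete orderings are safe sequences.


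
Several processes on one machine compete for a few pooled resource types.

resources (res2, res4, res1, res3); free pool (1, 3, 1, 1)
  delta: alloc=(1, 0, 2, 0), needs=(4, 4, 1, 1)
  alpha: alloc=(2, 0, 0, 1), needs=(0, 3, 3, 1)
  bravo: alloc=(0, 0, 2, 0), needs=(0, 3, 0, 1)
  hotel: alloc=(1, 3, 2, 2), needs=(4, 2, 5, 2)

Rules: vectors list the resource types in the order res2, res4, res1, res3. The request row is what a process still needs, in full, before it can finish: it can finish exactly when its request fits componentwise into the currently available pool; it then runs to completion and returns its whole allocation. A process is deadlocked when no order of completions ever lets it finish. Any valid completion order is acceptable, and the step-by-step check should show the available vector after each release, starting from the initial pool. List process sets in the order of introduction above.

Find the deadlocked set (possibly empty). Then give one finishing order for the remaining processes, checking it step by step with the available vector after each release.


Deadlocked: delta and hotel.
Key observation: the wall is res2: completing bravo, alpha brings the pool only to (3, 3, 3, 2), and all the rest need more.
One completion order for the rest: bravo, alpha. Check, step by step:
  pool = (1, 3, 1, 1)
  run bravo (needs (0, 3, 0, 1), free (1, 3, 1, 1)); after release of (0, 0, 2, 0) the pool is (1, 3, 3, 1)
  run alpha (needs (0, 3, 3, 1), free (1, 3, 3, 1)); after release of (2, 0, 0, 1) the pool is (3, 3, 3, 2)
None of the blocked processes ever fits:
  delta still needs (4, 4, 1, 1) but only (3, 3, 3, 2) is free — short on res2 and res4
  hotel still needs (4, 2, 5, 2) but only (3, 3, 3, 2) is free — short on res2 and res1


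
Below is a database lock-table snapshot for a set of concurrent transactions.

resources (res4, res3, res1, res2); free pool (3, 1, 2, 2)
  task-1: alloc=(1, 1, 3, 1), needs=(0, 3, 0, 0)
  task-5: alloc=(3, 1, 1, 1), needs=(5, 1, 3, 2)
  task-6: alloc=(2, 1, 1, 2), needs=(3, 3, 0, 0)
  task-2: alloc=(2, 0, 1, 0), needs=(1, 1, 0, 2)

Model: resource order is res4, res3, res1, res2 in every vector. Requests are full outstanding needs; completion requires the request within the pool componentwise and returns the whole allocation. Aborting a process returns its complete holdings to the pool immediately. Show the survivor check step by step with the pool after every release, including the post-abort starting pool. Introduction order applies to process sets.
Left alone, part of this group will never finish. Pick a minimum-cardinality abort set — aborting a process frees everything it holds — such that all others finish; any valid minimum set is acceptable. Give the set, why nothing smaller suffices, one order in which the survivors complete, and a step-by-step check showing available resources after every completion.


The answer: abort task-1.
Key observation: the returned (1, 1, 3, 1) from task-1 is what brings task-6 — unrunnable before, under any order — into play at step 3.
No smaller set exists: with zero aborts the deadlock remains.
One survivor order: task-2, task-5, task-6. Verifying each step (post-abort pool first):
  pool = (4, 2, 5, 3)
  task-2 needs (1, 1, 0, 2) <= (4, 2, 5, 3) -> finishes; pool += (2, 0, 1, 0) = (6, 2, 6, 3)
  task-5 needs (5, 1, 3, 2) <= (6, 2, 6, 3) -> finishes; pool += (3, 1, 1, 1) = (9, 3, 7, 4)
  task-6 needs (3, 3, 0, 0) <= (9, 3, 7, 4) -> finishes; pool += (2, 1, 1, 2) = (11, 4, 8, 6)


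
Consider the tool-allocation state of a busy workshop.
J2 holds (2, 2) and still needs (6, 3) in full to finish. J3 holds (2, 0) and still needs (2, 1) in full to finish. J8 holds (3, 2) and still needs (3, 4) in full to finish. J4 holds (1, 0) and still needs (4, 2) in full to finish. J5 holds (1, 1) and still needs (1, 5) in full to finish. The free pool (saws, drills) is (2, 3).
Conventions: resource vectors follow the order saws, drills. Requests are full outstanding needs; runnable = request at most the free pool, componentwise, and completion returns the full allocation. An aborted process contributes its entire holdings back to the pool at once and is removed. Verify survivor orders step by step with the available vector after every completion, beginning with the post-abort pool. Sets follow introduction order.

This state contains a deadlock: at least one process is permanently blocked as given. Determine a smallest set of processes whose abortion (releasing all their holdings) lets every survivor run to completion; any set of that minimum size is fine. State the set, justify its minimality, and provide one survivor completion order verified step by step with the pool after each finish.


Minimum abort set: J8.
Key observation: no ordering could ever have run J5 before the abort of J8; with (3, 2) back in the pool it fits at step 2.
No smaller set exists: with zero aborts the deadlock remains.
The survivors complete as J3, J5, J4, J2. Verifying each step (starting from the post-abort pool):
  pool = (5, 5)
  J3: need (2, 1) fits (5, 5); releases (2, 0), pool now (7, 5)
  J5: need (1, 5) fits (7, 5); releases (1, 1), pool now (8, 6)
  J4: need (4, 2) fits (8, 6); releases (1, 0), pool now (9, 6)
  J2: need (6, 3) fits (9, 6); releases (2, 2), pool now (11, 8)


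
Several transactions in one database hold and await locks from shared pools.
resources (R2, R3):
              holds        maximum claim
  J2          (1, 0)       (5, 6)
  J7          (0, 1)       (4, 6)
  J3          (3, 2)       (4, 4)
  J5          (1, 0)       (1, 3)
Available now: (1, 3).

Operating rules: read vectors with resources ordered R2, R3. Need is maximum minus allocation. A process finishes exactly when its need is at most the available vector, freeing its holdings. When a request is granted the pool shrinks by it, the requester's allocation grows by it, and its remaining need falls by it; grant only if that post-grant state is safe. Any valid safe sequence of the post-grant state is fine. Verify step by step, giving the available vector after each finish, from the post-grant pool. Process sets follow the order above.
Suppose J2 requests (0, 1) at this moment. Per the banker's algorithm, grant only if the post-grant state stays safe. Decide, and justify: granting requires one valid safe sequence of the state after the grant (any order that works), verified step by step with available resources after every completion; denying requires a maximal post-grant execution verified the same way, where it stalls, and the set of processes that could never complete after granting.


DENY — the pretend-granted state is unsafe.
Key observation: the wall is R3: completing J3, J5 brings the pool only to (5, 4), and all the rest need more.
After a pretend grant, a maximal execution: J3, J5 — then nothing else fits. Verifying each step:
  pool = (1, 2)
  J3 needs (1, 2) <= (1, 2) -> finishes; pool += (3, 2) = (4, 4)
  J5 needs (0, 3) <= (4, 4) -> finishes; pool += (1, 0) = (5, 4)
  J2 cannot run: need (4, 5) vs free (5, 4) (insufficient R3)
  J7 cannot run: need (4, 5) vs free (5, 4) (insufficient R3)
Had the request been granted, J2 and J7 could never finish.


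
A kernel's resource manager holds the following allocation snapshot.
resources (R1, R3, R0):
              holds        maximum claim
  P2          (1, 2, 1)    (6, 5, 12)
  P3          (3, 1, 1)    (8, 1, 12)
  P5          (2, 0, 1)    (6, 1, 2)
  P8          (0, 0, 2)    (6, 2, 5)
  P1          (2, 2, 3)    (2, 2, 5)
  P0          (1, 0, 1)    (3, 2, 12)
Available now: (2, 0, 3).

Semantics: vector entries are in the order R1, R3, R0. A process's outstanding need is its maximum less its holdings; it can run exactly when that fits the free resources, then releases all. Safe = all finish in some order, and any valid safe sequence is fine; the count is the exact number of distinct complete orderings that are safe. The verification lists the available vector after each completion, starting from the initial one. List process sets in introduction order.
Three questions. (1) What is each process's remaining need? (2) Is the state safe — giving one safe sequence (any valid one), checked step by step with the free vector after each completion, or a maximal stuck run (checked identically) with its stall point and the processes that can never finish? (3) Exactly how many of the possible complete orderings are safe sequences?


(1) Remaining need (order R1, R3, R0):
  P2: (5, 3, 11)
  P3: (5, 0, 11)
  P5: (4, 1, 1)
  P8: (6, 2, 3)
  P1: (0, 0, 2)
  P0: (2, 2, 11)
(2) UNSAFE.
Key observation: even finishing P1, P5, P8 leaves just (6, 2, 9) free — too little R0 for any of the remaining processes.
Going as far as possible: P1, P5, P8; after that, nothing fits. Step-by-step check:
  pool = (2, 0, 3)
  P1: need (0, 0, 2) fits (2, 0, 3); releases (2, 2, 3), pool now (4, 2, 6)
  P5: need (4, 1, 1) fits (4, 2, 6); releases (2, 0, 1), pool now (6, 2, 7)
  P8: need (6, 2, 3) fits (6, 2, 7); releases (0, 0, 2), pool now (6, 2, 9)
  P2 still needs (5, 3, 11) but only (6, 2, 9) is free — short on R3 and R0
  P3 still needs (5, 0, 11) but only (6, 2, 9) is free — short on R0
  P0 still needs (2, 2, 11) but only (6, 2, 9) is free — short on R0
Never able to finish: P2, P3 and P0.
(3) The exact count: 0 of the possible complete orderings are safe sequences.


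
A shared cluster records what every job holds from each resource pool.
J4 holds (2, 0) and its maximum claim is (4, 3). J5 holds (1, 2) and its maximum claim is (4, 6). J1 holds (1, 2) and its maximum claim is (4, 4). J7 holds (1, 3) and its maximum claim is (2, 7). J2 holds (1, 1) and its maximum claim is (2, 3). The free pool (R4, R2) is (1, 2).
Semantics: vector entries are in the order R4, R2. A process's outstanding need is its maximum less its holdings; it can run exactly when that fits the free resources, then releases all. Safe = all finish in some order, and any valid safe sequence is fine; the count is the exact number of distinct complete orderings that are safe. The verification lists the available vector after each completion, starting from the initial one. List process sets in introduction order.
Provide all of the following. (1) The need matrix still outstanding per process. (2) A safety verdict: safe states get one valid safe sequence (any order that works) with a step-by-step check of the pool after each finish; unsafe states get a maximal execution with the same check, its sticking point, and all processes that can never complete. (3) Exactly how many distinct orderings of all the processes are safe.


(1) Need matrix, components ordered R4, R2:
  J4: (2, 3)
  J5: (3, 4)
  J1: (3, 2)
  J7: (1, 4)
  J2: (1, 2)
(2) SAFE. One safe sequence: J2, J4, J1, J7, J5.
Key observation: at J2 the run first touches a limit — (1, 2) against (1, 2), exact on a resource it actually requests.
Walking it through:
  pool = (1, 2)
  J2 needs (1, 2) <= (1, 2) -> finishes; pool += (1, 1) = (2, 3)
  J4 needs (2, 3) <= (2, 3) -> finishes; pool += (2, 0) = (4, 3)
  J1 needs (3, 2) <= (4, 3) -> finishes; pool += (1, 2) = (5, 5)
  J7 needs (1, 4) <= (5, 5) -> finishes; pool += (1, 3) = (6, 8)
  J5 needs (3, 4) <= (6, 8) -> finishes; pool += (1, 2) = (7, 10)
(3) Exactly 2 of the possible complete orderings are safe sequences.


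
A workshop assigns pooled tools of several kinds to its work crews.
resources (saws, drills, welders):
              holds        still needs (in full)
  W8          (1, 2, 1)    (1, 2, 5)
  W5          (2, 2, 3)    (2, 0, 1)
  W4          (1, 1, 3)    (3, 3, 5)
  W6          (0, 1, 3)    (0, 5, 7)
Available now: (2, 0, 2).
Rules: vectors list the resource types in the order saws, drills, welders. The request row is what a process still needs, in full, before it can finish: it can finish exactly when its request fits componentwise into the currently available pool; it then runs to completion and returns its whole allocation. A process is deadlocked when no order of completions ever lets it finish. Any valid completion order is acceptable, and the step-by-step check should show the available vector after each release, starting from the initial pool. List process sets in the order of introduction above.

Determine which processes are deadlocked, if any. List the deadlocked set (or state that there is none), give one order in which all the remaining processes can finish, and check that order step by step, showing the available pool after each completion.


No process is deadlocked.
Key observation: W5 fits the free pool immediately, and its release cascades until everyone finishes.
The rest can finish in the order W5, W8, W4, W6. Step-by-step check:
  pool = (2, 0, 2)
  W5 needs (2, 0, 1) <= (2, 0, 2) -> finishes; pool += (2, 2, 3) = (4, 2, 5)
  W8 needs (1, 2, 5) <= (4, 2, 5) -> finishes; pool += (1, 2, 1) = (5, 4, 6)
  W4 needs (3, 3, 5) <= (5, 4, 6) -> finishes; pool += (1, 1, 3) = (6, 5, 9)
  W6 needs (0, 5, 7) <= (6, 5, 9) -> finishes; pool += (0, 1, 3) = (6, 6, 12)


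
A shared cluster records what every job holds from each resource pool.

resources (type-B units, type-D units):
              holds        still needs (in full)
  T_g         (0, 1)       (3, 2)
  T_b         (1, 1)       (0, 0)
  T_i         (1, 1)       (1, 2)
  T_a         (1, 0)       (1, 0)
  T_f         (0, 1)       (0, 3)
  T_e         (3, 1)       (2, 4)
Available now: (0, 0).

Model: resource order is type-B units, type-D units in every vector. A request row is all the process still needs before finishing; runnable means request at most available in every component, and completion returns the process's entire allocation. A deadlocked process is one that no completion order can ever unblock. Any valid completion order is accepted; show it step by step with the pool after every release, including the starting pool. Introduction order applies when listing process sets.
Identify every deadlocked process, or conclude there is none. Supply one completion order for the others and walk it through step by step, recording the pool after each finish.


Deadlocked: T_g, T_i, T_f and T_e.
Key observation: even finishing T_b, T_a leaves just (2, 1) free — too little type-D units for any of the remaining processes.
The rest can finish in the order T_b, T_a. Verifying each step:
  pool = (0, 0)
  T_b needs (0, 0) <= (0, 0) -> finishes; pool += (1, 1) = (1, 1)
  T_a needs (1, 0) <= (1, 1) -> finishes; pool += (1, 0) = (2, 1)
The blocked processes can never fit:
  T_g still needs (3, 2) but only (2, 1) is free — short on type-B units and type-D units
  T_i still needs (1, 2) but only (2, 1) is free — short on type-D units
  T_f still needs (0, 3) but only (2, 1) is free — short on type-D units
  T_e still needs (2, 4) but only (2, 1) is free — short on type-D units


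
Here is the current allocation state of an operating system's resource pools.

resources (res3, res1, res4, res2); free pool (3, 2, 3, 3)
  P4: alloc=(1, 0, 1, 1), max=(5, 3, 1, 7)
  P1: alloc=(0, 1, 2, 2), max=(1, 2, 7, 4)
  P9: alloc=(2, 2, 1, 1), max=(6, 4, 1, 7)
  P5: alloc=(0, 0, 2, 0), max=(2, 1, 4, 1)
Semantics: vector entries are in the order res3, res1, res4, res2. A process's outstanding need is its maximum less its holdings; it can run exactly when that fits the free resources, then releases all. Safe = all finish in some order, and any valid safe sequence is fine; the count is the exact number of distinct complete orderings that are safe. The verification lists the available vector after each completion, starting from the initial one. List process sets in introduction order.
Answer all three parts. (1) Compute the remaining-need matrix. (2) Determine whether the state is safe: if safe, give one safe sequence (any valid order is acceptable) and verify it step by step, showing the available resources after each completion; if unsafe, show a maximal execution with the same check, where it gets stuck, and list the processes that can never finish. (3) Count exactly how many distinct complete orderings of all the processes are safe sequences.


(1) Outstanding need per process (order res3, res1, res4, res2):
  P4: (4, 3, 0, 6)
  P1: (1, 1, 5, 2)
  P9: (4, 2, 0, 6)
  P5: (2, 1, 2, 1)
(2) UNSAFE — no complete ordering exists.
Key observation: the pool after P5, P1 is (3, 3, 7, 5); every surviving request exceeds it in res3, so progress ends there.
A maximal execution: P5, P1 — then nothing else fits. Check, step by step:
  pool = (3, 2, 3, 3)
  P5 needs (2, 1, 2, 1) <= (3, 2, 3, 3) -> finishes; pool += (0, 0, 2, 0) = (3, 2, 5, 3)
  P1 needs (1, 1, 5, 2) <= (3, 2, 5, 3) -> finishes; pool += (0, 1, 2, 2) = (3, 3, 7, 5)
  P4 cannot run: need (4, 3, 0, 6) vs free (3, 3, 7, 5) (insufficient res3 and res2)
  P9 cannot run: need (4, 2, 0, 6) vs free (3, 3, 7, 5) (insufficient res3 and res2)
Never able to finish: P4 and P9.
(3) Precisely 0 of the possible complete orderings are safe sequences.


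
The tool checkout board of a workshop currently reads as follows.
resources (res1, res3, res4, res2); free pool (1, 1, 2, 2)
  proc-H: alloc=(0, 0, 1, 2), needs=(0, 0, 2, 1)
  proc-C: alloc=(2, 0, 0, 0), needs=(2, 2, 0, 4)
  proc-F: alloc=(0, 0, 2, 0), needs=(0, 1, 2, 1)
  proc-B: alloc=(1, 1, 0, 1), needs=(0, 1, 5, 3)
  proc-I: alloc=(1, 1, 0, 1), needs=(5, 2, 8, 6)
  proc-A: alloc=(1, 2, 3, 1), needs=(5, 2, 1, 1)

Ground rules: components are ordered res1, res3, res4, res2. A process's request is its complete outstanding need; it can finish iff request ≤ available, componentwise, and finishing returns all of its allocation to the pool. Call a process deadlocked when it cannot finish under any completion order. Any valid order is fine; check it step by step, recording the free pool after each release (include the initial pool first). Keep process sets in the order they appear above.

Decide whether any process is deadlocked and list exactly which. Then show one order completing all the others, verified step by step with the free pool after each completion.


Deadlocked: proc-I and proc-A.
Key observation: after proc-F, proc-H, proc-B, proc-C complete, (4, 2, 5, 5) is the best the pool ever gets, yet each leftover process wants more res1.
A valid finishing order for the others: proc-F, proc-H, proc-B, proc-C. Step-by-step check:
  pool = (1, 1, 2, 2)
  proc-F: need (0, 1, 2, 1) fits (1, 1, 2, 2); releases (0, 0, 2, 0), pool now (1, 1, 4, 2)
  proc-H: need (0, 0, 2, 1) fits (1, 1, 4, 2); releases (0, 0, 1, 2), pool now (1, 1, 5, 4)
  proc-B: need (0, 1, 5, 3) fits (1, 1, 5, 4); releases (1, 1, 0, 1), pool now (2, 2, 5, 5)
  proc-C: need (2, 2, 0, 4) fits (2, 2, 5, 5); releases (2, 0, 0, 0), pool now (4, 2, 5, 5)
The stuck group stays short no matter what:
  blocked: proc-I wants (5, 2, 8, 6), pool (4, 2, 5, 5) — not enough res1, res4 and res2
  blocked: proc-A wants (5, 2, 1, 1), pool (4, 2, 5, 5) — not enough res1


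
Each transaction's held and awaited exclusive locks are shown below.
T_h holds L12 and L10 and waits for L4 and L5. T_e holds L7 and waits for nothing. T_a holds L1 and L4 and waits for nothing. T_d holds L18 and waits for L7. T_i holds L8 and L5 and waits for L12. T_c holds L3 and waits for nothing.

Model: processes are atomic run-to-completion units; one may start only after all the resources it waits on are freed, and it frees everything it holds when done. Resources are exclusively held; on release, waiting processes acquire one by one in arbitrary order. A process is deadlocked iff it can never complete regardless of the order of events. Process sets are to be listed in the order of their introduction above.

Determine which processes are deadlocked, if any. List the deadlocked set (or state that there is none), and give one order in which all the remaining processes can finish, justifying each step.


The deadlocked set is T_h and T_i.
Key observation: the waits loop around T_h -> T_i -> T_h with no way out; no other process is dragged down with it.
One completion order for the rest: T_e, T_d, T_a, T_c.
Step-by-step check:
  T_e waits on nothing -> runs at once and releases L7
  run T_d (all its waits — L7 — are resolved); releases L18
  T_a waits on nothing -> runs at once and releases L1 and L4
  T_c waits on nothing -> runs at once and releases L3


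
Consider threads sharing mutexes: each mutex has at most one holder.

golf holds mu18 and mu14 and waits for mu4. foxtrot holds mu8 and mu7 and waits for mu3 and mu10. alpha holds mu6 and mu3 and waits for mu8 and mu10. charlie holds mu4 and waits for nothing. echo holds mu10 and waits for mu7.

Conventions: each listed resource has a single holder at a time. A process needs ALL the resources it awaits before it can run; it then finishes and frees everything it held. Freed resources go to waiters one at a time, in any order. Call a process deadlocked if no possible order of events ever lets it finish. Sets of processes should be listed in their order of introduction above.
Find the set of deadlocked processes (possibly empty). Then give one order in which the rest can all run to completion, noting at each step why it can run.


Deadlocked: foxtrot, alpha and echo.
Key observation: nobody on the ring foxtrot -> alpha -> foxtrot can start until another member finishes, which never happens; echo is caught in further circular waits.
The rest can finish in the order charlie, golf.
Verifying each step:
  charlie: no waits; runs immediately, freeing mu4
  golf: everything it awaited (mu4) is free; runs, freeing mu18 and mu14


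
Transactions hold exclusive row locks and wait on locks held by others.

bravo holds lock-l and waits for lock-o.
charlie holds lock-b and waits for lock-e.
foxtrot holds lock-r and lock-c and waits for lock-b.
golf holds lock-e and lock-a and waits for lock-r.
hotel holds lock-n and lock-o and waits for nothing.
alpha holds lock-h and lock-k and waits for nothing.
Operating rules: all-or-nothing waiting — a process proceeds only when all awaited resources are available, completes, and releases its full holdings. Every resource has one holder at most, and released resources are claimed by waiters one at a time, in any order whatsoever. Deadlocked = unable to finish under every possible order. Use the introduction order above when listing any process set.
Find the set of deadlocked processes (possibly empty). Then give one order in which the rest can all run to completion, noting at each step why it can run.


Deadlocked set: charlie, foxtrot and golf.
Key observation: the waits loop around charlie -> golf -> foxtrot -> charlie with no way out; no other process is dragged down with it.
A valid finishing order for the others: alpha, hotel, bravo.
Verifying each step:
  run alpha (it waits on nothing); releases lock-h and lock-k
  run hotel (it waits on nothing); releases lock-n and lock-o
  bravo waits on lock-o — all released -> runs and releases lock-l


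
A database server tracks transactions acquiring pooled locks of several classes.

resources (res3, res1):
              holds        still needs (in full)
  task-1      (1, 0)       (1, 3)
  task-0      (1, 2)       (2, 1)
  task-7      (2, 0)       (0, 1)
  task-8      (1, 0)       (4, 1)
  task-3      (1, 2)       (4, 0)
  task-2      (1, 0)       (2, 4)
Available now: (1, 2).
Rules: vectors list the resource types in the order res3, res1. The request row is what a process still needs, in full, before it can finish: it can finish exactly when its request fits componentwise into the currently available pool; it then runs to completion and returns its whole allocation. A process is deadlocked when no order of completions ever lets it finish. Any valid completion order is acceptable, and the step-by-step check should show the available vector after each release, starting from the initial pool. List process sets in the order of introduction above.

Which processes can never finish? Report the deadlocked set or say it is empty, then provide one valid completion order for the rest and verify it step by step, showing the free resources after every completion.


The deadlocked set is empty.
Key observation: beginning at task-7, releases accumulate fast enough that every process eventually fits.
One completion order for the rest: task-7, task-0, task-2, task-1, task-8, task-3. Check, step by step:
  pool = (1, 2)
  task-7 needs (0, 1) <= (1, 2) -> finishes; pool += (2, 0) = (3, 2)
  task-0 needs (2, 1) <= (3, 2) -> finishes; pool += (1, 2) = (4, 4)
  task-2 needs (2, 4) <= (4, 4) -> finishes; pool += (1, 0) = (5, 4)
  task-1 needs (1, 3) <= (5, 4) -> finishes; pool += (1, 0) = (6, 4)
  task-8 needs (4, 1) <= (6, 4) -> finishes; pool += (1, 0) = (7, 4)
  task-3 needs (4, 0) <= (7, 4) -> finishes; pool += (1, 2) = (8, 6)


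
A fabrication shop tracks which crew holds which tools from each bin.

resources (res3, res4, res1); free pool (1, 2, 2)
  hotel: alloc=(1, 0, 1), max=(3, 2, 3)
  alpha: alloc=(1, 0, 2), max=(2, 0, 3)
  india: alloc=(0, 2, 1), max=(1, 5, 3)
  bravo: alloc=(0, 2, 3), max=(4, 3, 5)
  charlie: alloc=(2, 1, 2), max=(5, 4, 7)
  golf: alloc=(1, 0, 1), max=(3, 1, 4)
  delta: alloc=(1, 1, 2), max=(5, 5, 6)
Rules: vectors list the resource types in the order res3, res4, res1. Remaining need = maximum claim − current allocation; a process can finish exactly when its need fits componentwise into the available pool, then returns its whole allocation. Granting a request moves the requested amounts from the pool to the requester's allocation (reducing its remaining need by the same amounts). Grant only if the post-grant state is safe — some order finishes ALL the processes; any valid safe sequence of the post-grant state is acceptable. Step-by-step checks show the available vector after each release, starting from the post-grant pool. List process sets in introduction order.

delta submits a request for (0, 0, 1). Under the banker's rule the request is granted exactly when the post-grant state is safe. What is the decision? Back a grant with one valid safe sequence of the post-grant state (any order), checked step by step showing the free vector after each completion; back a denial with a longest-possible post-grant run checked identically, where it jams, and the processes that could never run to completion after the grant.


GRANT — the state after the grant stays safe, e.g. via alpha, golf, hotel, bravo, delta, charlie, india.
Key observation: after the grant the pool drops to (1, 2, 1), which still lets alpha finish first and unwind the rest.
Verifying the post-grant state step by step:
  pool = (1, 2, 1)
  run alpha (needs (1, 0, 1), free (1, 2, 1)); after release of (1, 0, 2) the pool is (2, 2, 3)
  run golf (needs (2, 1, 3), free (2, 2, 3)); after release of (1, 0, 1) the pool is (3, 2, 4)
  run hotel (needs (2, 2, 2), free (3, 2, 4)); after release of (1, 0, 1) the pool is (4, 2, 5)
  run bravo (needs (4, 1, 2), free (4, 2, 5)); after release of (0, 2, 3) the pool is (4, 4, 8)
  run delta (needs (4, 4, 3), free (4, 4, 8)); after release of (1, 1, 3) the pool is (5, 5, 11)
  run charlie (needs (3, 3, 5), free (5, 5, 11)); after release of (2, 1, 2) the pool is (7, 6, 13)
  run india (needs (1, 3, 2), free (7, 6, 13)); after release of (0, 2, 1) the pool is (7, 8, 14)


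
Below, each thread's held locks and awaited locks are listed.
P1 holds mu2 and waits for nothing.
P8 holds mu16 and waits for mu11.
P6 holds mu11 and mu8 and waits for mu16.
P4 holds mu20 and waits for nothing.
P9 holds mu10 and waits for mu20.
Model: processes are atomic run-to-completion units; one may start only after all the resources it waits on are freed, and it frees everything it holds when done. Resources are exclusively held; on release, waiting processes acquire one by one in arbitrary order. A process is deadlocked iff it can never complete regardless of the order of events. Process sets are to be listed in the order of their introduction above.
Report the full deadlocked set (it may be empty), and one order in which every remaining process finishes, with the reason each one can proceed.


Deadlocked set: P8 and P6.
Key observation: the knot is the closed ring of waits P8 -> P6 -> P8; no other process is dragged down with it.
A valid finishing order for the others: P4, P9, P1.
Verifying each step:
  run P4 (it waits on nothing); releases mu20
  P9 waits on mu20 — all released -> runs and releases mu10
  run P1 (it waits on nothing); releases mu2


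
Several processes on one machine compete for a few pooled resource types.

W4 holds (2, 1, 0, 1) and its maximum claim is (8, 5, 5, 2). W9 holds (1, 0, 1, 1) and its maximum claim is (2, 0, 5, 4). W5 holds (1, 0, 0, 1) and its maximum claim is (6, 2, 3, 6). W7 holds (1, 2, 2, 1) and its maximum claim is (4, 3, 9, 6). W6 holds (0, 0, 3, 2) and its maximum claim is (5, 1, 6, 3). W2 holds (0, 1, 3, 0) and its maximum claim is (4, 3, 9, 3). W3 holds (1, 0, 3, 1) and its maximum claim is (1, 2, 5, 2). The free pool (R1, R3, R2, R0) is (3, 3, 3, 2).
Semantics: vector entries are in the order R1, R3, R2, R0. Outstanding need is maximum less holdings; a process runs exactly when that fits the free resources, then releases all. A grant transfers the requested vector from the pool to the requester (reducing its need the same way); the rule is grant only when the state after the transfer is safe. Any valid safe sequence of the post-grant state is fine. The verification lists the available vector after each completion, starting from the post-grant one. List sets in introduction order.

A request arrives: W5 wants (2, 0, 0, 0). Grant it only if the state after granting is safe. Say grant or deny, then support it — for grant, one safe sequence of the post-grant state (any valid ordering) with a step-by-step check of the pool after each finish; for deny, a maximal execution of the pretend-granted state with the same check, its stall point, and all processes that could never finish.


DENY — the pretend-granted state is unsafe.
Key observation: after W3, W9 the pool peaks at (3, 3, 7, 4), and each blocked process is short somewhere: W4 on R1, R3; W5 on R0; W7 on R0; W6 on R1; W2 on R1.
On the post-grant state, W3, W9 is a maximal run — nothing extends it. Step-by-step check:
  pool = (1, 3, 3, 2)
  W3: need (0, 2, 2, 1) fits (1, 3, 3, 2); releases (1, 0, 3, 1), pool now (2, 3, 6, 3)
  W9: need (1, 0, 4, 3) fits (2, 3, 6, 3); releases (1, 0, 1, 1), pool now (3, 3, 7, 4)
  blocked: W4 wants (6, 4, 5, 1), pool (3, 3, 7, 4) — not enough R1 and R3
  blocked: W5 wants (3, 2, 3, 5), pool (3, 3, 7, 4) — not enough R0
  blocked: W7 wants (3, 1, 7, 5), pool (3, 3, 7, 4) — not enough R0
  blocked: W6 wants (5, 1, 3, 1), pool (3, 3, 7, 4) — not enough R1
  blocked: W2 wants (4, 2, 6, 3), pool (3, 3, 7, 4) — not enough R1
Processes that could never finish after the grant: W4, W5, W7, W6 and W2.


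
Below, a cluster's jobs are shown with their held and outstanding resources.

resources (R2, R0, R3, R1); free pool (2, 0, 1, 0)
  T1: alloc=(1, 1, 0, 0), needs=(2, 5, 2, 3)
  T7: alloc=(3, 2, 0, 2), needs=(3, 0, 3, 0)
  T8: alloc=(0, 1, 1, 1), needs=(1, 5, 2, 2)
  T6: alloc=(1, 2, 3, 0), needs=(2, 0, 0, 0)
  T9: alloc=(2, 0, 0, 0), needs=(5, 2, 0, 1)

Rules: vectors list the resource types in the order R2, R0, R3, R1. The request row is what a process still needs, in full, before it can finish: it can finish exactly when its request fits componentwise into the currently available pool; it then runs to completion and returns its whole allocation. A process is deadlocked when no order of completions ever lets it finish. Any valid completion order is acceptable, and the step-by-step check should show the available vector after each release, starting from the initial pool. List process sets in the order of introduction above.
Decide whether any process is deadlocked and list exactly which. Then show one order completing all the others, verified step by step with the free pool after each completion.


Deadlocked set: T1 and T8.
Key observation: no order helps: past T6, T7, T9, the free pool tops out at (8, 4, 4, 2), below what each blocked process needs in R0.
The rest can finish in the order T6, T7, T9. Walking it through:
  pool = (2, 0, 1, 0)
  run T6 (needs (2, 0, 0, 0), free (2, 0, 1, 0)); after release of (1, 2, 3, 0) the pool is (3, 2, 4, 0)
  run T7 (needs (3, 0, 3, 0), free (3, 2, 4, 0)); after release of (3, 2, 0, 2) the pool is (6, 4, 4, 2)
  run T9 (needs (5, 2, 0, 1), free (6, 4, 4, 2)); after release of (2, 0, 0, 0) the pool is (8, 4, 4, 2)
None of the blocked processes ever fits:
  T1 cannot run: need (2, 5, 2, 3) vs free (8, 4, 4, 2) (insufficient R0 and R1)
  T8 cannot run: need (1, 5, 2, 2) vs free (8, 4, 4, 2) (insufficient R0)
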